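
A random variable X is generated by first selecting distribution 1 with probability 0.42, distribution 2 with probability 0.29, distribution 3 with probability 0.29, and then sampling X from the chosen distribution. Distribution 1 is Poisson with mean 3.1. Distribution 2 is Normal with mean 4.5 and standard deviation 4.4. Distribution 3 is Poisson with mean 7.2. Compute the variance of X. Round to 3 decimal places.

Per component, 1: μ=3.1, E[X²]=12.71; 2: μ=4.5, E[X²]=39.61; 3: μ=7.2, E[X²]=59.04.
E[X] = 0.42·3.1 + 0.29·4.5 + 0.29·7.2 = 4.695.
E[X²] = 0.42·12.71 + 0.29·39.61 + 0.29·59.04 = 33.9467.
Var(X) = E[X²] − (E[X])² = 33.9467 − 22.043 = 11.9037.

11.904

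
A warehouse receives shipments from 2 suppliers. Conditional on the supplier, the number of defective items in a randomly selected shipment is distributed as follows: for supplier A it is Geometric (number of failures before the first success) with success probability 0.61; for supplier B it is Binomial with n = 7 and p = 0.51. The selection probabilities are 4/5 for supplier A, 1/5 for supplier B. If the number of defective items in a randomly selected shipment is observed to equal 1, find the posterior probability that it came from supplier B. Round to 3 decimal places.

0.049

Likelihoods P(X=1 | ·): A: 0.2379; B: 0.0494134.
Posterior ∝ prior × likelihood. Numerator for B: 0.2·0.0494134 = 0.00988268.
Normalizing constant: 0.8·0.2379 + 0.2·0.0494134 = 0.200203.
P(B | observation) = 0.00988268 / 0.200203 = 0.0493634.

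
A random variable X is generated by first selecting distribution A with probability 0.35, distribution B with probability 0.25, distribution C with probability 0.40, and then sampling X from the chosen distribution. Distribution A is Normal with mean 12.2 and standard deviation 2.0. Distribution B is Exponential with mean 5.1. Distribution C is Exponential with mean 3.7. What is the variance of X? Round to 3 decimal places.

Per component, A: μ=12.2, E[X²]=152.84; B: μ=5.1, E[X²]=52.02; C: μ=3.7, E[X²]=27.38.
E[X] = 0.35·12.2 + 0.25·5.1 + 0.4·3.7 = 7.025.
E[X²] = 0.35·152.84 + 0.25·52.02 + 0.4·27.38 = 77.451.
Var(X) = E[X²] − (E[X])² = 77.451 − 49.3506 = 28.1004.

28.100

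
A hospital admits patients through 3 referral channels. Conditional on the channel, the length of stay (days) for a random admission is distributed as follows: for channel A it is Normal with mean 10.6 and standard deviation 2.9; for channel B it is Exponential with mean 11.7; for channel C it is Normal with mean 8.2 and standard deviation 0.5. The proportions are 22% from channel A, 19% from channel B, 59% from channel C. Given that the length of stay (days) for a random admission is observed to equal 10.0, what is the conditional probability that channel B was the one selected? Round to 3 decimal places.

Likelihoods f(10.0 | ·): A: 0.134653; B: 0.0363599; C: 0.0012238.
Posterior ∝ prior × likelihood. Numerator for B: 0.19·0.0363599 = 0.00690837.
Normalizing constant: 0.22·0.134653 + 0.19·0.0363599 + 0.59·0.0012238 = 0.0372541.
P(B | observation) = 0.00690837 / 0.0372541 = 0.185439.

0.185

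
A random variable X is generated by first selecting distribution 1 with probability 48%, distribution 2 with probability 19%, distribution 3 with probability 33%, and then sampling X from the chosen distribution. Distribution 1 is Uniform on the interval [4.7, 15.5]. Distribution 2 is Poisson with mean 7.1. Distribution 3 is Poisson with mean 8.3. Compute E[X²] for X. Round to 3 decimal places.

90.030

For each component E[X²] = Var + (mean)², giving 1: 111.73; 2: 57.51; 3: 77.19.
Overall E[X²] = 0.48·111.73 + 0.19·57.51 + 0.33·77.19 = 90.03.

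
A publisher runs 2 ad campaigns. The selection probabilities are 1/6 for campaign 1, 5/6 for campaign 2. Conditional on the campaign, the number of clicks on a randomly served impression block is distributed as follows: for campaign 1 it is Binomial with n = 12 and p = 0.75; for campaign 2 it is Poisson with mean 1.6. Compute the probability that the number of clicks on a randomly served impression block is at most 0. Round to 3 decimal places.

Conditional on each campaign, P(X ≤ 0): 1: 5.96046e-08; 2: 0.201897.
By total probability, P(X ≤ 0) = 0.166667·5.96046e-08 + 0.833333·0.201897 = 0.168247.

0.168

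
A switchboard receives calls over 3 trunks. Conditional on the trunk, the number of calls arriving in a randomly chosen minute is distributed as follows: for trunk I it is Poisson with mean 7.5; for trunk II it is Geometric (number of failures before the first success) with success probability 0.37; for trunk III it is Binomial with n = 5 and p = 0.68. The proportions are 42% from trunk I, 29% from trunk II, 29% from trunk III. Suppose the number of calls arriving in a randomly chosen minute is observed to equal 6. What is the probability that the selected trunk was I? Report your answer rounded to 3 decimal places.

0.895

Likelihoods P(X=6 | ·): I: 0.136718; II: 0.0231337; III: 0.
Posterior ∝ prior × likelihood. Numerator for I: 0.42·0.136718 = 0.0574217.
Normalizing constant: 0.42·0.136718 + 0.29·0.0231337 + 0.29·0 = 0.0641304.
P(I | observation) = 0.0574217 / 0.0641304 = 0.895389.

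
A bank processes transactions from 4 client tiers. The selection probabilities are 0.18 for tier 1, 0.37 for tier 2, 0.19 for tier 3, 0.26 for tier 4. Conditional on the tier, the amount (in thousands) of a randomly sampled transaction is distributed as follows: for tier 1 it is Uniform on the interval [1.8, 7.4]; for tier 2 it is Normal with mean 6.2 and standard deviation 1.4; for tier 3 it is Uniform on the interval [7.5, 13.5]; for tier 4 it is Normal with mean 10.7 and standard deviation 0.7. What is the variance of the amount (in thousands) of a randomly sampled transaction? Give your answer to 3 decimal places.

8.245

Per component, 1: μ=4.6, E[X²]=23.7733; 2: μ=6.2, E[X²]=40.4; 3: μ=10.5, E[X²]=113.25; 4: μ=10.7, E[X²]=114.98.
E[X] = 0.18·4.6 + 0.37·6.2 + 0.19·10.5 + 0.26·10.7 = 7.899.
E[X²] = 0.18·23.7733 + 0.37·40.4 + 0.19·113.25 + 0.26·114.98 = 70.6395.
Var(X) = E[X²] − (E[X])² = 70.6395 − 62.3942 = 8.2453.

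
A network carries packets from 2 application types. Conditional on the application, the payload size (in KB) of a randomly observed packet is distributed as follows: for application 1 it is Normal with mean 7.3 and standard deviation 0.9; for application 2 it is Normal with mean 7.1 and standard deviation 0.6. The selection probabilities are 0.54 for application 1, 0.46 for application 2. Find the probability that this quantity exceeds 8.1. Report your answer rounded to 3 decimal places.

Conditional on each application, P(X > 8.1): 1: 0.187031; 2: 0.0477904.
By total probability, P(X > 8.1) = 0.54·0.187031 + 0.46·0.0477904 = 0.122981.

0.123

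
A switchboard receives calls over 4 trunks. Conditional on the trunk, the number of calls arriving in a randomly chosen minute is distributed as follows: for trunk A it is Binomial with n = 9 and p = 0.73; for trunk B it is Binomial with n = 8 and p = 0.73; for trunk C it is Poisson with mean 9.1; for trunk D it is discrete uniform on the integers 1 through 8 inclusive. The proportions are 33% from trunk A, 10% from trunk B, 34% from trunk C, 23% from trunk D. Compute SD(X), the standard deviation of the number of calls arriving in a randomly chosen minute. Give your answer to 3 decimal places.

2.857

Per component, A: μ=6.57, E[X²]=44.9388; B: μ=5.84, E[X²]=35.6824; C: μ=9.1, E[X²]=91.91; D: μ=4.5, E[X²]=25.5.
E[X] = 0.33·6.57 + 0.1·5.84 + 0.34·9.1 + 0.23·4.5 = 6.8811.
E[X²] = 0.33·44.9388 + 0.1·35.6824 + 0.34·91.91 + 0.23·25.5 = 55.5124.
Var(X) = E[X²] − (E[X])² = 55.5124 − 47.3495 = 8.16291.
SD(X) = √8.16291 = 2.85708.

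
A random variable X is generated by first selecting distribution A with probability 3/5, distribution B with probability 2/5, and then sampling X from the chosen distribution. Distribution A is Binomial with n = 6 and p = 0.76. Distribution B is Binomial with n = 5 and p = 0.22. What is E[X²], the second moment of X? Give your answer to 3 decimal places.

For each component E[X²] = Var + (mean)², giving A: 21.888; B: 2.068.
Overall E[X²] = 0.6·21.888 + 0.4·2.068 = 13.96.

13.960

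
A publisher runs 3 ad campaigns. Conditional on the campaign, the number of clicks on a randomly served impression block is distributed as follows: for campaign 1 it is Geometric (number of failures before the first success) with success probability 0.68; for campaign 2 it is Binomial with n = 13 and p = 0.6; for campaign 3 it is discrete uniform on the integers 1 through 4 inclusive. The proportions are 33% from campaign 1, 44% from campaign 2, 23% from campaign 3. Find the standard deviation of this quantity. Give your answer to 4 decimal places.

3.5839

Per component, 1: μ=0.470588, E[X²]=0.913495; 2: μ=7.8, E[X²]=63.96; 3: μ=2.5, E[X²]=7.5.
E[X] = 0.33·0.470588 + 0.44·7.8 + 0.23·2.5 = 4.16229.
E[X²] = 0.33·0.913495 + 0.44·63.96 + 0.23·7.5 = 30.1689.
Var(X) = E[X²] − (E[X])² = 30.1689 − 17.3247 = 12.8442.
SD(X) = √12.8442 = 3.58388.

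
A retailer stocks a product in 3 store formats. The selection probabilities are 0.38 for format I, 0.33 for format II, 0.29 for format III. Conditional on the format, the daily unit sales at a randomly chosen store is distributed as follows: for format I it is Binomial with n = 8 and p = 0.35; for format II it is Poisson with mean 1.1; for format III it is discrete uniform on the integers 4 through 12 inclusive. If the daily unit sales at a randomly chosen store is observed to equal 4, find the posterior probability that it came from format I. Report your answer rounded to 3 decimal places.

0.647

Likelihoods P(X=4 | ·): I: 0.18751; II: 0.0203065; III: 0.111111.
Posterior ∝ prior × likelihood. Numerator for I: 0.38·0.18751 = 0.0712537.
Normalizing constant: 0.38·0.18751 + 0.33·0.0203065 + 0.29·0.111111 = 0.110177.
P(I | observation) = 0.0712537 / 0.110177 = 0.64672.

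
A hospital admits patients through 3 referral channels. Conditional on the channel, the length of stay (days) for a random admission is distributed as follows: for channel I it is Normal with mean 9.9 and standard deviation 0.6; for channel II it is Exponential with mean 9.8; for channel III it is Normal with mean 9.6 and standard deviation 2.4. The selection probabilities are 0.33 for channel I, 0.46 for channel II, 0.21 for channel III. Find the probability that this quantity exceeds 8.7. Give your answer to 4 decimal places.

Conditional on each channel, P(X > 8.7): I: 0.97725; II: 0.411579; III: 0.64617.
By total probability, P(X > 8.7) = 0.33·0.97725 + 0.46·0.411579 + 0.21·0.64617 = 0.647514.

0.6475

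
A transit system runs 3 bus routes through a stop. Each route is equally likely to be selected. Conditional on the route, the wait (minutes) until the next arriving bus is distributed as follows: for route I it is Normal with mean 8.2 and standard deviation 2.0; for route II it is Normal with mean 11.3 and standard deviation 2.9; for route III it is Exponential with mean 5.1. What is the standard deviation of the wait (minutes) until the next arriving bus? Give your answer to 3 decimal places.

4.383

Per component, I: μ=8.2, E[X²]=71.24; II: μ=11.3, E[X²]=136.1; III: μ=5.1, E[X²]=52.02.
E[X] = 0.333333·8.2 + 0.333333·11.3 + 0.333333·5.1 = 8.2.
E[X²] = 0.333333·71.24 + 0.333333·136.1 + 0.333333·52.02 = 86.4533.
Var(X) = E[X²] − (E[X])² = 86.4533 − 67.24 = 19.2133.
SD(X) = √19.2133 = 4.3833.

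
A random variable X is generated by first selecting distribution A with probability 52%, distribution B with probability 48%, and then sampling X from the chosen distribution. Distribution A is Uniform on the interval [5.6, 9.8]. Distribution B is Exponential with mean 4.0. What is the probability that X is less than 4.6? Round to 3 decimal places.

Conditional on each component, P(X < 4.6): A: 0; B: 0.683363.
By total probability, P(X < 4.6) = 0.52·0 + 0.48·0.683363 = 0.328014.

0.328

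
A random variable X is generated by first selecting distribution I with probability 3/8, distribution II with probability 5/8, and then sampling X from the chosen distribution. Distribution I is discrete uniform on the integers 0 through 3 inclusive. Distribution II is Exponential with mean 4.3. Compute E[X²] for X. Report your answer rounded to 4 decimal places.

24.4250

For each component E[X²] = Var + (mean)², giving I: 3.5; II: 36.98.
Overall E[X²] = 0.375·3.5 + 0.625·36.98 = 24.425.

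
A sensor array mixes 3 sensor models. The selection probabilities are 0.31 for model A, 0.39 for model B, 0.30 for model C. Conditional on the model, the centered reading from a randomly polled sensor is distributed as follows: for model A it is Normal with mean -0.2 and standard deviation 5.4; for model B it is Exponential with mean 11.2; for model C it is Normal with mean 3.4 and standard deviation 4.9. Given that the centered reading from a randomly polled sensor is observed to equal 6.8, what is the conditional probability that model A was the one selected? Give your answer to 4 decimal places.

Likelihoods f(6.8 | ·): A: 0.0318879; B: 0.0486523; C: 0.0639978.
Posterior ∝ prior × likelihood. Numerator for A: 0.31·0.0318879 = 0.00988524.
Normalizing constant: 0.31·0.0318879 + 0.39·0.0486523 + 0.3·0.0639978 = 0.048059.
P(A | observation) = 0.00988524 / 0.048059 = 0.20569.

0.2057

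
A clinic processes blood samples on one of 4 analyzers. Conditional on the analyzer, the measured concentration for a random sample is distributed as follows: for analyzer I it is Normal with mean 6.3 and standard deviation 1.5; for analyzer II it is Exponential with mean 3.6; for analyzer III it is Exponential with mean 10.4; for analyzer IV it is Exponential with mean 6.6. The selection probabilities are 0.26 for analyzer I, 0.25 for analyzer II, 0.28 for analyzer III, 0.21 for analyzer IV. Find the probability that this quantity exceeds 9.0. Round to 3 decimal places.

0.201

Conditional on each analyzer, P(X > 9.0): I: 0.0359303; II: 0.082085; III: 0.42089; IV: 0.255729.
By total probability, P(X > 9.0) = 0.26·0.0359303 + 0.25·0.082085 + 0.28·0.42089 + 0.21·0.255729 = 0.201415.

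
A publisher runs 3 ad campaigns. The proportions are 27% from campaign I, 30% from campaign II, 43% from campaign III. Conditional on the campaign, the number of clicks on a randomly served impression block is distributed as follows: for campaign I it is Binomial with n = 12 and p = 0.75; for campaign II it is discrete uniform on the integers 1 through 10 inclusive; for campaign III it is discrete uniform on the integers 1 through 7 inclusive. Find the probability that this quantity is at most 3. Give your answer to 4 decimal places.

Conditional on each campaign, P(X ≤ 3): I: 0.000391662; II: 0.3; III: 0.428571.
By total probability, P(X ≤ 3) = 0.27·0.000391662 + 0.3·0.3 + 0.43·0.428571 = 0.274391.

0.2744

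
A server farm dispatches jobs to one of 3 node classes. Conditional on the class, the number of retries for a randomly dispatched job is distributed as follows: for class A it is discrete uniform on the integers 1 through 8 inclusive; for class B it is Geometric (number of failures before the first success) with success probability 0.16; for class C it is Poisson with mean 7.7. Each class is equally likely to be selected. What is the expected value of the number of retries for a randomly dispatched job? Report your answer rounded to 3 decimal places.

Component means — A: 4.5; B: 5.25; C: 7.7.
E[X] = 0.333333·4.5 + 0.333333·5.25 + 0.333333·7.7 = 5.81667.

5.817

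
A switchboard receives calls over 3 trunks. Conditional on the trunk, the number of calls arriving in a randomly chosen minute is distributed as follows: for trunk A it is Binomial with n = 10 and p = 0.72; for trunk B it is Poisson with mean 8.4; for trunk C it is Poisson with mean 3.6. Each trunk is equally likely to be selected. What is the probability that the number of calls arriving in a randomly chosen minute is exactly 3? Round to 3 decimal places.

Conditional on each trunk, P(X = 3): A: 0.00604345; B: 0.0222133; C: 0.212469.
By total probability, P(X = 3) = 0.333333·0.00604345 + 0.333333·0.0222133 + 0.333333·0.212469 = 0.080242.

0.080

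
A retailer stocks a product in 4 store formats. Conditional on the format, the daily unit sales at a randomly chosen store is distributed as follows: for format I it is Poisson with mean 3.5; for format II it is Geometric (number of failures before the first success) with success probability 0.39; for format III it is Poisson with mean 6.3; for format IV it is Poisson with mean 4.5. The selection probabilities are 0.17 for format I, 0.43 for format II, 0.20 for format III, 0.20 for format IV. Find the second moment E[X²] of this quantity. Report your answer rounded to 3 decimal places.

For each component E[X²] = Var + (mean)², giving I: 15.75; II: 6.45694; III: 45.99; IV: 24.75.
Overall E[X²] = 0.17·15.75 + 0.43·6.45694 + 0.2·45.99 + 0.2·24.75 = 19.602.

19.602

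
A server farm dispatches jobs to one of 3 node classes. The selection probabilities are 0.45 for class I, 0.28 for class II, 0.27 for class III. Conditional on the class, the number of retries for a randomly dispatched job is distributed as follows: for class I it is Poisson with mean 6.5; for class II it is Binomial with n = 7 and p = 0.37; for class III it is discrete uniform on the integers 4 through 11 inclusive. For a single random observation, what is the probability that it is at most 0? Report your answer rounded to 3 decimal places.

0.012

Conditional on each class, P(X ≤ 0): I: 0.00150344; II: 0.0393898; III: 0.
By total probability, P(X ≤ 0) = 0.45·0.00150344 + 0.28·0.0393898 + 0.27·0 = 0.0117057.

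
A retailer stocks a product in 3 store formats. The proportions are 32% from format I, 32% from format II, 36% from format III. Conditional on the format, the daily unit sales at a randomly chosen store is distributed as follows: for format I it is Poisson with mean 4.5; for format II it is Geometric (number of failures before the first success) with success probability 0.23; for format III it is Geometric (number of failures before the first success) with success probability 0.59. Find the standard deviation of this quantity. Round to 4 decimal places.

3.0227

Per component, I: μ=4.5, E[X²]=24.75; II: μ=3.34783, E[X²]=25.7637; III: μ=0.694915, E[X²]=1.66073.
E[X] = 0.32·4.5 + 0.32·3.34783 + 0.36·0.694915 = 2.76147.
E[X²] = 0.32·24.75 + 0.32·25.7637 + 0.36·1.66073 = 16.7622.
Var(X) = E[X²] − (E[X])² = 16.7622 − 7.62574 = 9.13651.
SD(X) = √9.13651 = 3.02267.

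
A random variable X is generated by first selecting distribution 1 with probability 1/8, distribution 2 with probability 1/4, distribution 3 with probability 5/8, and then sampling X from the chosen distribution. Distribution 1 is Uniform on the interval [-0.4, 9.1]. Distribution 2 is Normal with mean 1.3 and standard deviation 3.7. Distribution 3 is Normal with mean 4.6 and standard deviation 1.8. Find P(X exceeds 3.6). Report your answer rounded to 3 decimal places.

0.583

Conditional on each component, P(X > 3.6): 1: 0.578947; 2: 0.267095; 3: 0.710743.
By total probability, P(X > 3.6) = 0.125·0.578947 + 0.25·0.267095 + 0.625·0.710743 = 0.583356.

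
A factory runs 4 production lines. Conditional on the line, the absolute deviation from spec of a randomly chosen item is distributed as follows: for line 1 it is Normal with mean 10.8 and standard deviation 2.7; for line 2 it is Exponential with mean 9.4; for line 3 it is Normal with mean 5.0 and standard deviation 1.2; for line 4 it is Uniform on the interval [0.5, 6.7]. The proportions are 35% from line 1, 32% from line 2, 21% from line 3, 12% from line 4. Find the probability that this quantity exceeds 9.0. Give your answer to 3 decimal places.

Conditional on each line, P(X > 9.0): 1: 0.747507; 2: 0.383872; 3: 0.00042906; 4: 0.
By total probability, P(X > 9.0) = 0.35·0.747507 + 0.32·0.383872 + 0.21·0.00042906 + 0.12·0 = 0.384557.

0.385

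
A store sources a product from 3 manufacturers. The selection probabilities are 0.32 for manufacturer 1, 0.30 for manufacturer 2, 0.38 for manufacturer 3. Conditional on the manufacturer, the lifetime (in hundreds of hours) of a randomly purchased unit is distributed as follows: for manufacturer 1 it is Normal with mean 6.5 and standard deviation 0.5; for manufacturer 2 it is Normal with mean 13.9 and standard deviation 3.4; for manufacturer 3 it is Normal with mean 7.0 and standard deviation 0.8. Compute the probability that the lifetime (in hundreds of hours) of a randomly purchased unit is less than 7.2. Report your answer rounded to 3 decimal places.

0.529

Conditional on each manufacturer, P(X < 7.2): 1: 0.919243; 2: 0.0243855; 3: 0.598706.
By total probability, P(X < 7.2) = 0.32·0.919243 + 0.3·0.0243855 + 0.38·0.598706 = 0.528982.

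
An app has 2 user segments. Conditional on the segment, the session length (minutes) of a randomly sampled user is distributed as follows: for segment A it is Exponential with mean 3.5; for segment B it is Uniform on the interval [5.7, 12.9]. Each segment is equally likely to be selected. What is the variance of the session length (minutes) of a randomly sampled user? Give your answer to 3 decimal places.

Per component, A: μ=3.5, E[X²]=24.5; B: μ=9.3, E[X²]=90.81.
E[X] = 0.5·3.5 + 0.5·9.3 = 6.4.
E[X²] = 0.5·24.5 + 0.5·90.81 = 57.655.
Var(X) = E[X²] − (E[X])² = 57.655 − 40.96 = 16.695.

16.695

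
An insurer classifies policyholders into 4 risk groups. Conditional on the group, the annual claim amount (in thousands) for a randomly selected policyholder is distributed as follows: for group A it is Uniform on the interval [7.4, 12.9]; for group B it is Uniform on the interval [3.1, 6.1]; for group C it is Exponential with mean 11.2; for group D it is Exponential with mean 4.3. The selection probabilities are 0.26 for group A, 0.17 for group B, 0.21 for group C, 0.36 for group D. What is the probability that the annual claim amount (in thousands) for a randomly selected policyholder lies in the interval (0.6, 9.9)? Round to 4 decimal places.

Conditional on each group, P(0.6 < X < 9.9): A: 0.454545; B: 1; C: 0.534682; D: 0.769737.
By total probability, P(0.6 < X < 9.9) = 0.26·0.454545 + 0.17·1 + 0.21·0.534682 + 0.36·0.769737 = 0.67757.

0.6776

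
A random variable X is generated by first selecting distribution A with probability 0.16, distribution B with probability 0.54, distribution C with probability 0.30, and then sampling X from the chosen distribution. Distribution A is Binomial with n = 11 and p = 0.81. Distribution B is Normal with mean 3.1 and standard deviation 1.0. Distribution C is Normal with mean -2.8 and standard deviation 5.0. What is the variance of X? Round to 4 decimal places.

23.4486

Per component, A: μ=8.91, E[X²]=81.081; B: μ=3.1, E[X²]=10.61; C: μ=-2.8, E[X²]=32.84.
E[X] = 0.16·8.91 + 0.54·3.1 + 0.3·-2.8 = 2.2596.
E[X²] = 0.16·81.081 + 0.54·10.61 + 0.3·32.84 = 28.5544.
Var(X) = E[X²] − (E[X])² = 28.5544 − 5.10579 = 23.4486.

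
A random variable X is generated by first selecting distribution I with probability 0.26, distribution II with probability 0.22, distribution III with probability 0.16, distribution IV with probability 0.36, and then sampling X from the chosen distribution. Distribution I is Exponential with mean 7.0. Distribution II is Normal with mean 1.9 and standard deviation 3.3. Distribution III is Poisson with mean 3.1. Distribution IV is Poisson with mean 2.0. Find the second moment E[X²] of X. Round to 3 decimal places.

32.864

For each component E[X²] = Var + (mean)², giving I: 98; II: 14.5; III: 12.71; IV: 6.
Overall E[X²] = 0.26·98 + 0.22·14.5 + 0.16·12.71 + 0.36·6 = 32.8636.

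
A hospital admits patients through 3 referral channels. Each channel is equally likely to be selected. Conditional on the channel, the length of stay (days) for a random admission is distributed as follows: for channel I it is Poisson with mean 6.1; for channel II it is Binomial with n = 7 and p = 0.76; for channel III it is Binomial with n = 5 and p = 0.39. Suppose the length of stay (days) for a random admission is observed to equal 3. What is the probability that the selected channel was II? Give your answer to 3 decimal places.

Likelihoods P(X=3 | ·): I: 0.0848481; II: 0.0509746; III: 0.220726.
Posterior ∝ prior × likelihood. Numerator for II: 0.333333·0.0509746 = 0.0169915.
Normalizing constant: 0.333333·0.0848481 + 0.333333·0.0509746 + 0.333333·0.220726 = 0.11885.
P(II | observation) = 0.0169915 / 0.11885 = 0.142967.

0.143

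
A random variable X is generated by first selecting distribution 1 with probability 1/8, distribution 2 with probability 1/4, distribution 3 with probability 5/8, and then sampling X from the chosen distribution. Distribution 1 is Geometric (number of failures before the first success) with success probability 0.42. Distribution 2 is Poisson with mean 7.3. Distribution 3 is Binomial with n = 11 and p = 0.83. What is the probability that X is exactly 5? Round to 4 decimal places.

Conditional on each component, P(X = 5): 1: 0.027567; 2: 0.116703; 3: 0.00439264.
By total probability, P(X = 5) = 0.125·0.027567 + 0.25·0.116703 + 0.625·0.00439264 = 0.0353671.

0.0354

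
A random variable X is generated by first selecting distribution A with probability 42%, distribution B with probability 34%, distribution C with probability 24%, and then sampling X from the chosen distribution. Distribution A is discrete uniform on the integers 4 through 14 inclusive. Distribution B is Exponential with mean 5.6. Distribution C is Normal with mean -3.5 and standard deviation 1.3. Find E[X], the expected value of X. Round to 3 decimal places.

4.844

Component means — A: 9; B: 5.6; C: -3.5.
E[X] = 0.42·9 + 0.34·5.6 + 0.24·-3.5 = 4.844.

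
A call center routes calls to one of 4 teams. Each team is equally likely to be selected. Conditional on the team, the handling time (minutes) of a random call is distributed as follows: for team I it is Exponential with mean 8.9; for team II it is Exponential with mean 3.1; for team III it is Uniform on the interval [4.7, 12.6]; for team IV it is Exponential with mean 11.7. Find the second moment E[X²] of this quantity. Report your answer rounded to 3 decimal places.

132.861

For each component E[X²] = Var + (mean)², giving I: 158.42; II: 19.22; III: 80.0233; IV: 273.78.
Overall E[X²] = 0.25·158.42 + 0.25·19.22 + 0.25·80.0233 + 0.25·273.78 = 132.861.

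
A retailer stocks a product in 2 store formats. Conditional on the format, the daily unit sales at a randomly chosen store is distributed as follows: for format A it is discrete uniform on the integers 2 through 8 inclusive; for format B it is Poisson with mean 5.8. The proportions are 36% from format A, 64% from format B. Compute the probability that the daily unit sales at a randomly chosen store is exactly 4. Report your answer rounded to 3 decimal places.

0.143

Conditional on each format, P(X = 4): A: 0.142857; B: 0.142755.
By total probability, P(X = 4) = 0.36·0.142857 + 0.64·0.142755 = 0.142792.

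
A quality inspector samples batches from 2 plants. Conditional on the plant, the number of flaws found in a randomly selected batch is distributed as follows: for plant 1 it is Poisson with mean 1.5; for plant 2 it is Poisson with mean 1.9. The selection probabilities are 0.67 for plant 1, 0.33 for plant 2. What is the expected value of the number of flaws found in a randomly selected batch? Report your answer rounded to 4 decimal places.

Component means — 1: 1.5; 2: 1.9.
E[X] = 0.67·1.5 + 0.33·1.9 = 1.632.

1.6320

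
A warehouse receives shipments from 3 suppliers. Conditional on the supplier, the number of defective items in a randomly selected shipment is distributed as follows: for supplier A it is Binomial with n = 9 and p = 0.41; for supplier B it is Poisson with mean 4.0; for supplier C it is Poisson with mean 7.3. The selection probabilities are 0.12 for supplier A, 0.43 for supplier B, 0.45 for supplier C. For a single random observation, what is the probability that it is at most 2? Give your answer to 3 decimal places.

0.139

Conditional on each supplier, P(X ≤ 2): A: 0.213447; B: 0.238103; C: 0.0236067.
By total probability, P(X ≤ 2) = 0.12·0.213447 + 0.43·0.238103 + 0.45·0.0236067 = 0.138621.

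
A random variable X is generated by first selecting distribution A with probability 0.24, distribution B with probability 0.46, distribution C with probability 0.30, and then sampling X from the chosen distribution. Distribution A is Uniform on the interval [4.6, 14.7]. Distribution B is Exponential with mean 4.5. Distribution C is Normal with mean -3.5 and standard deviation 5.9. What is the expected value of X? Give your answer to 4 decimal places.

Component means — A: 9.65; B: 4.5; C: -3.5.
E[X] = 0.24·9.65 + 0.46·4.5 + 0.3·-3.5 = 3.336.

3.3360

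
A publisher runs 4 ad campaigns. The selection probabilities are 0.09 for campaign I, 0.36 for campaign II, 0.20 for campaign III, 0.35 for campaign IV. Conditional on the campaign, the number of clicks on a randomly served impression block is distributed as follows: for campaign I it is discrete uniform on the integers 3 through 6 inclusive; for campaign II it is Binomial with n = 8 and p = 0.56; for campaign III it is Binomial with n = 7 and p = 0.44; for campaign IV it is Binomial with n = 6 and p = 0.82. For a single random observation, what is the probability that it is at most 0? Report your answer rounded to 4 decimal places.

Conditional on each campaign, P(X ≤ 0): I: 0; II: 0.00140482; III: 0.0172709; IV: 3.40122e-05.
By total probability, P(X ≤ 0) = 0.09·0 + 0.36·0.00140482 + 0.2·0.0172709 + 0.35·3.40122e-05 = 0.00397183.

0.0040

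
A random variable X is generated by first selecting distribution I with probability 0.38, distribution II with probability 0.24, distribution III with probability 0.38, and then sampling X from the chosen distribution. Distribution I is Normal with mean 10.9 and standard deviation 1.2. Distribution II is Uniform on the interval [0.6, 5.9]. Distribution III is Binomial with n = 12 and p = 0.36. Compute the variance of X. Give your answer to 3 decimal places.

13.853

Per component, I: μ=10.9, E[X²]=120.25; II: μ=3.25, E[X²]=12.9033; III: μ=4.32, E[X²]=21.4272.
E[X] = 0.38·10.9 + 0.24·3.25 + 0.38·4.32 = 6.5636.
E[X²] = 0.38·120.25 + 0.24·12.9033 + 0.38·21.4272 = 56.9341.
Var(X) = E[X²] − (E[X])² = 56.9341 − 43.0808 = 13.8533.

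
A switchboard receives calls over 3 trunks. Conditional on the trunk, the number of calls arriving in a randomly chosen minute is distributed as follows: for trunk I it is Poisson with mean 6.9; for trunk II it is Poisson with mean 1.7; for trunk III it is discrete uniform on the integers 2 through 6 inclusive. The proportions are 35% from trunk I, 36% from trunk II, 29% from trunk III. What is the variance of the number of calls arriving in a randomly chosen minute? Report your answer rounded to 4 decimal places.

Per component, I: μ=6.9, E[X²]=54.51; II: μ=1.7, E[X²]=4.59; III: μ=4, E[X²]=18.
E[X] = 0.35·6.9 + 0.36·1.7 + 0.29·4 = 4.187.
E[X²] = 0.35·54.51 + 0.36·4.59 + 0.29·18 = 25.9509.
Var(X) = E[X²] − (E[X])² = 25.9509 − 17.531 = 8.41993.

8.4199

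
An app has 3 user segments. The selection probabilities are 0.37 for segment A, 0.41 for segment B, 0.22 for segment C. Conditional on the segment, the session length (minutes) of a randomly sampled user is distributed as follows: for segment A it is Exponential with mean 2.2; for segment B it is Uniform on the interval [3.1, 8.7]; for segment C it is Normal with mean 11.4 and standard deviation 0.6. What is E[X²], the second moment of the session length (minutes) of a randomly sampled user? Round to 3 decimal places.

For each component E[X²] = Var + (mean)², giving A: 9.68; B: 37.4233; C: 130.32.
Overall E[X²] = 0.37·9.68 + 0.41·37.4233 + 0.22·130.32 = 47.5956.

47.596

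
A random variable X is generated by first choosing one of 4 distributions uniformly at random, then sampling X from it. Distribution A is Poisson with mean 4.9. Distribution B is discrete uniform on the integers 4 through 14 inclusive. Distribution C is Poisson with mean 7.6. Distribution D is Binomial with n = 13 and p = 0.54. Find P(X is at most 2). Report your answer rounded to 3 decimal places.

0.039

Conditional on each component, P(X ≤ 2): A: 0.133331; B: 0; C: 0.0187569; D: 0.00510974.
By total probability, P(X ≤ 2) = 0.25·0.133331 + 0.25·0 + 0.25·0.0187569 + 0.25·0.00510974 = 0.0392994.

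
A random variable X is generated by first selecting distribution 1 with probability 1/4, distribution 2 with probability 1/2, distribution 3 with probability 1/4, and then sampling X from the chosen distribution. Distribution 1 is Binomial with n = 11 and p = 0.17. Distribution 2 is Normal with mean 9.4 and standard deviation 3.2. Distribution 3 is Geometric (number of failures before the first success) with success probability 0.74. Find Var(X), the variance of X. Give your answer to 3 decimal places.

Per component, 1: μ=1.87, E[X²]=5.049; 2: μ=9.4, E[X²]=98.6; 3: μ=0.351351, E[X²]=0.598247.
E[X] = 0.25·1.87 + 0.5·9.4 + 0.25·0.351351 = 5.25534.
E[X²] = 0.25·5.049 + 0.5·98.6 + 0.25·0.598247 = 50.7118.
Var(X) = E[X²] − (E[X])² = 50.7118 − 27.6186 = 23.0932.

23.093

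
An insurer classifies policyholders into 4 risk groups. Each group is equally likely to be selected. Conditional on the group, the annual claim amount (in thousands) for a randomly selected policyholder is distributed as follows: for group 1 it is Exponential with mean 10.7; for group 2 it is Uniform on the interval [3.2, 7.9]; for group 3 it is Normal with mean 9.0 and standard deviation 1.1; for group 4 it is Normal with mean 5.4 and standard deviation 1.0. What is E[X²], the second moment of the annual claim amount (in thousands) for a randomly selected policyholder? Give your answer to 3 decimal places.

For each component E[X²] = Var + (mean)², giving 1: 228.98; 2: 32.6433; 3: 82.21; 4: 30.16.
Overall E[X²] = 0.25·228.98 + 0.25·32.6433 + 0.25·82.21 + 0.25·30.16 = 93.4983.

93.498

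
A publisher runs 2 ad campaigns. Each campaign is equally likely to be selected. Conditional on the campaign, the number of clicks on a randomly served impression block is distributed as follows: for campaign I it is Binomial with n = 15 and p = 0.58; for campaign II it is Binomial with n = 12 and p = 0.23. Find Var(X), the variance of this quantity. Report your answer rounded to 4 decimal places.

Per component, I: μ=8.7, E[X²]=79.344; II: μ=2.76, E[X²]=9.7428.
E[X] = 0.5·8.7 + 0.5·2.76 = 5.73.
E[X²] = 0.5·79.344 + 0.5·9.7428 = 44.5434.
Var(X) = E[X²] − (E[X])² = 44.5434 − 32.8329 = 11.7105.

11.7105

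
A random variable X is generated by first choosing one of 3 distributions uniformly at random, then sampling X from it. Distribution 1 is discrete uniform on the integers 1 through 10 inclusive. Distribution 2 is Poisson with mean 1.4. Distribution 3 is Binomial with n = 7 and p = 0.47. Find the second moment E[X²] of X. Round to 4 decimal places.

For each component E[X²] = Var + (mean)², giving 1: 38.5; 2: 3.36; 3: 12.5678.
Overall E[X²] = 0.333333·38.5 + 0.333333·3.36 + 0.333333·12.5678 = 18.1426.

18.1426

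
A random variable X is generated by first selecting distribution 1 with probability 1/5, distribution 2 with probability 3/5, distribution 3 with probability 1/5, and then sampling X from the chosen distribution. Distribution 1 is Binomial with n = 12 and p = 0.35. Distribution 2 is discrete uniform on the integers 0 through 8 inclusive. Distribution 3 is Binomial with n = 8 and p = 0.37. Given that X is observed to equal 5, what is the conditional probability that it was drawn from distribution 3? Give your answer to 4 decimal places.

Likelihoods P(X=5 | ·): 1: 0.20392; 2: 0.111111; 3: 0.0970998.
Posterior ∝ prior × likelihood. Numerator for 3: 0.2·0.0970998 = 0.01942.
Normalizing constant: 0.2·0.20392 + 0.6·0.111111 + 0.2·0.0970998 = 0.126871.
P(3 | observation) = 0.01942 / 0.126871 = 0.153069.

0.1531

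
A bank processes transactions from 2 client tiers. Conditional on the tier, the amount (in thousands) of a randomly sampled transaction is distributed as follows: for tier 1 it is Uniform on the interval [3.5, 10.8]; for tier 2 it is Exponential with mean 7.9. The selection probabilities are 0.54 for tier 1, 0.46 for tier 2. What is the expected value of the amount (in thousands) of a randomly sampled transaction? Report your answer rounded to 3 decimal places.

Component means — 1: 7.15; 2: 7.9.
E[X] = 0.54·7.15 + 0.46·7.9 = 7.495.

7.495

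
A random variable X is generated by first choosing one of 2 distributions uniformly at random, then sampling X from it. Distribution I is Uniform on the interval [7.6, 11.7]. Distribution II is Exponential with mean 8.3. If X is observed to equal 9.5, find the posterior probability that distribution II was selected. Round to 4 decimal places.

Likelihoods f(9.5 | ·): I: 0.243902; II: 0.0383564.
Posterior ∝ prior × likelihood. Numerator for II: 0.5·0.0383564 = 0.0191782.
Normalizing constant: 0.5·0.243902 + 0.5·0.0383564 = 0.141129.
P(II | observation) = 0.0191782 / 0.141129 = 0.135891.

0.1359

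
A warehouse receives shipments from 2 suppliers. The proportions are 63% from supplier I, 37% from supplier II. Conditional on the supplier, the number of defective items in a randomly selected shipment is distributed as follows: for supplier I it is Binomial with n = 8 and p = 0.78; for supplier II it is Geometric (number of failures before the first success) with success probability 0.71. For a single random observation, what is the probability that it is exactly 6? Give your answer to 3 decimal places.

0.192

Conditional on each supplier, P(X = 6): I: 0.30519; II: 0.000422325.
By total probability, P(X = 6) = 0.63·0.30519 + 0.37·0.000422325 = 0.192426.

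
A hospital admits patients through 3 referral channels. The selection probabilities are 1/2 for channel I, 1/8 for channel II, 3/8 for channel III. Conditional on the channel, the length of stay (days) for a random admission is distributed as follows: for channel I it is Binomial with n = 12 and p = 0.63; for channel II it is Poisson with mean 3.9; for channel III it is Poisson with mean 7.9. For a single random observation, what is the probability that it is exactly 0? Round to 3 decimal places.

Conditional on each channel, P(X = 0): I: 6.58295e-06; II: 0.0202419; III: 0.000370744.
By total probability, P(X = 0) = 0.5·6.58295e-06 + 0.125·0.0202419 + 0.375·0.000370744 = 0.00267256.

0.003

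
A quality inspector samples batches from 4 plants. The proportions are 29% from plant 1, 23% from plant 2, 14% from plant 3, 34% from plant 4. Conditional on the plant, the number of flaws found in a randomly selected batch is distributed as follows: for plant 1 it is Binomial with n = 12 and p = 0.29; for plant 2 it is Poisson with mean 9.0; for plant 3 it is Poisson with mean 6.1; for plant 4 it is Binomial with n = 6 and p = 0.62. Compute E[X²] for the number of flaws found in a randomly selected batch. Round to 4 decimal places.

For each component E[X²] = Var + (mean)², giving 1: 14.5812; 2: 90; 3: 43.31; 4: 15.252.
Overall E[X²] = 0.29·14.5812 + 0.23·90 + 0.14·43.31 + 0.34·15.252 = 36.1776.

36.1776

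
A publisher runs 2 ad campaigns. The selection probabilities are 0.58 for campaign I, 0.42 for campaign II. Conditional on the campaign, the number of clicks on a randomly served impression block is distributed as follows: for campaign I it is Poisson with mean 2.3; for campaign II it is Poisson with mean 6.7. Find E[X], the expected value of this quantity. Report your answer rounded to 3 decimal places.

4.148

Component means — I: 2.3; II: 6.7.
E[X] = 0.58·2.3 + 0.42·6.7 = 4.148.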